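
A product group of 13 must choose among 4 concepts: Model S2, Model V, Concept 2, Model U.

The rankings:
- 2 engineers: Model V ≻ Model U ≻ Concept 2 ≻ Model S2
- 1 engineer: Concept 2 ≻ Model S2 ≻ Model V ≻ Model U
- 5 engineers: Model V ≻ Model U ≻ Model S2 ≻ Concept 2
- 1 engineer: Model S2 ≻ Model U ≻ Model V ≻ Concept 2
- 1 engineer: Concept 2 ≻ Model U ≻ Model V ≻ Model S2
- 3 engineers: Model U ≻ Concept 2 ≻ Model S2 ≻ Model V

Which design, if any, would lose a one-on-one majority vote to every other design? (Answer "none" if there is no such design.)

Pairwise majorities:
Model S2 vs Model V: Model V, 8–5.
Model S2 vs Concept 2: Model S2 is ranked higher on 5+1 = 6 ballots, Concept 2 on 7. Concept 2 wins 7–6.
Model S2 vs Model U: 2 to 11, Model U.
Model V vs Concept 2: 8 to 5, Model V.
Model V vs Model U: 8 to 5, Model V.
Concept 2 vs Model U: Concept 2 is ranked higher on 1+1 = 2 ballots, Model U on 11. Model U wins 11–2.
Model S2 loses to every other design — it is the Condorcet loser.

Model S2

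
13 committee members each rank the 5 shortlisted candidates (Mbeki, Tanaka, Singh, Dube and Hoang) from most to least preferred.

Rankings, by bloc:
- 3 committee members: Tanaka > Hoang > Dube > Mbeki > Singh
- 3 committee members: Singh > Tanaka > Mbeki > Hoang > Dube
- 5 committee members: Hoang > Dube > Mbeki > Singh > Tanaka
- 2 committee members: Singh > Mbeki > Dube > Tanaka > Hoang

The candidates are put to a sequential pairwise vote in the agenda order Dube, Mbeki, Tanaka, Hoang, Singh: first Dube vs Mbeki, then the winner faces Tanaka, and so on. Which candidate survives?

Round 1: Dube vs Mbeki — 8–5, Dube advances.
Round 2: Dube vs Tanaka — 7–6, Dube advances.
Round 3: Dube vs Hoang — 2–11, Hoang advances.
Round 4: Hoang vs Singh — 8–5, Hoang advances.
Hoang survives the agenda.

Hoang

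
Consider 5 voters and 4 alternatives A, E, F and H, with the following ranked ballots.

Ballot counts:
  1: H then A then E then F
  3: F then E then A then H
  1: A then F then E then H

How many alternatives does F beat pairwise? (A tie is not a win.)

3

F against each rival (5 voters):
F vs A: F, 3–2.
F vs E: F, 4–1.
F vs H: F is ranked higher on 3+1 = 4 ballots, H on 1. F wins 4–1.
F beats A, E, H — 3 pairwise wins.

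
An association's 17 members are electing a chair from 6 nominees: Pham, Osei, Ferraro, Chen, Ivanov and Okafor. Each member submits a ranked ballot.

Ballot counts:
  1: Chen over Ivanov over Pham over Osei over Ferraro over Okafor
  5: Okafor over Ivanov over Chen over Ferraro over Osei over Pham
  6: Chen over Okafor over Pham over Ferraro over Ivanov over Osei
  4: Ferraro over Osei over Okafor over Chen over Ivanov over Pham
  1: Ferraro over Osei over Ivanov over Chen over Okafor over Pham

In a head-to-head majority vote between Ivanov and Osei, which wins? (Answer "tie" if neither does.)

Ivanov

Ballots ranking Ivanov above Osei: 1 + 5 + 6 = 12.
Ballots ranking Osei above Ivanov: 17 − 12 = 5.
Ivanov wins the head-to-head 12–5.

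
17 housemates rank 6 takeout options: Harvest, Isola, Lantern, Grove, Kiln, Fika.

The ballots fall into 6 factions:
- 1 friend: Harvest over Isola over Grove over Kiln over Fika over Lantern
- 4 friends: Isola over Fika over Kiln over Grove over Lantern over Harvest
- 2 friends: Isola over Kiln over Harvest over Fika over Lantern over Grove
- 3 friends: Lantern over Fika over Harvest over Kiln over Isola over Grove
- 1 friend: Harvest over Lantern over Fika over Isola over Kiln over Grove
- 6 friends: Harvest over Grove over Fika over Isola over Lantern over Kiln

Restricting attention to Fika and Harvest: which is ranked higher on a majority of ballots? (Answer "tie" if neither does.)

Harvest

Ballots ranking Fika above Harvest: 4 + 3 = 7.
Ballots ranking Harvest above Fika: 17 − 7 = 10.
Harvest wins the head-to-head 10–7.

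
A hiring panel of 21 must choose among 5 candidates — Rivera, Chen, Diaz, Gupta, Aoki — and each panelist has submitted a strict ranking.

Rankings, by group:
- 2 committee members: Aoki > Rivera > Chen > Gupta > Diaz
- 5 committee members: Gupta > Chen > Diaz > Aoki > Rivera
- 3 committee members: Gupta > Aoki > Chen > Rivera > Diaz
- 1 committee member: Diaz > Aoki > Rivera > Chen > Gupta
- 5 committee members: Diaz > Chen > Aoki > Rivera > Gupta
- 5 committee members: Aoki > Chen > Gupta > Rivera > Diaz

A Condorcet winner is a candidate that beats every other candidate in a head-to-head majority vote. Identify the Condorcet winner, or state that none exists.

Check each pair by majority over 21 ballots:
Rivera vs Chen: Rivera is ranked higher on 2+1 = 3 ballots, Chen on 18. Chen wins 18–3.
Rivera vs Diaz: Rivera preferred on 2+3+5 = 10 ballots; Diaz wins 11–10.
Rivera vs Gupta: 2+1+5 = 8 for Rivera, 13 for Gupta — Gupta by 13–8.
Rivera vs Aoki: 0 for Rivera, 21 for Aoki — Aoki by 21–0.
Chen vs Diaz: 2+5+3+5 = 15 for Chen, 6 for Diaz — Chen by 15–6.
Chen vs Gupta: Chen is ranked higher on 2+1+5+5 = 13 ballots, Gupta on 8. Chen wins 13–8.
Chen vs Aoki: Chen is ranked higher on 5+5 = 10 ballots, Aoki on 11. Aoki wins 11–10.
Diaz vs Gupta: Diaz is ranked higher on 1+5 = 6 ballots, Gupta on 15. Gupta wins 15–6.
Diaz vs Aoki: Diaz preferred on 5+1+5 = 11 ballots; Diaz wins 11–10.
Gupta vs Aoki: Gupta preferred on 5+3 = 8 ballots; Aoki wins 13–8.
Each candidate drops at least one matchup (Rivera loses to Chen; Chen loses to Aoki; Diaz loses to Chen; Gupta loses to Chen; Aoki loses to Diaz); the cycle Chen > Diaz > Aoki > Chen rules out a Condorcet winner.

none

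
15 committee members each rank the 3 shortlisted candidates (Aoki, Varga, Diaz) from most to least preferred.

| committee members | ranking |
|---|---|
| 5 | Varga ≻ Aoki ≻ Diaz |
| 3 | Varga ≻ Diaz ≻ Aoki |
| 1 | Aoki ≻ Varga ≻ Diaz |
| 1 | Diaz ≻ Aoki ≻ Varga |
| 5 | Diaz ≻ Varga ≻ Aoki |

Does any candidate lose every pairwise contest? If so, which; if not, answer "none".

Head-to-head results (15 committee members):
Aoki–Varga: Varga 13–2.
Aoki–Diaz: Diaz 9–6.
Varga vs Diaz: Varga, 9–6.
Aoki is beaten in every head-to-head and is the Condorcet loser.

Aoki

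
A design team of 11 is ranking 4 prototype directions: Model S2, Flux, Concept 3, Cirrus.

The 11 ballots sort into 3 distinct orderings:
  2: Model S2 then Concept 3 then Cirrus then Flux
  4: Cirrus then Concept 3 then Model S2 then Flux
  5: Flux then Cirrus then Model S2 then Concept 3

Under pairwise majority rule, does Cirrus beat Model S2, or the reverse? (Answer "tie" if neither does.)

Ballots ranking Cirrus above Model S2: 4 + 5 = 9.
Ballots ranking Model S2 above Cirrus: 11 − 9 = 2.
Cirrus wins the head-to-head 9–2.

Cirrus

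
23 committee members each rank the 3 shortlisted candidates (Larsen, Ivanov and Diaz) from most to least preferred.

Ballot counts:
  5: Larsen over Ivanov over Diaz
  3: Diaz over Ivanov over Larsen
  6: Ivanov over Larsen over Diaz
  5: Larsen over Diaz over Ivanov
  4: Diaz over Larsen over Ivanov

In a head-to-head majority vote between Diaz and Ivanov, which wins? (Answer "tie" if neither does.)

Ballots ranking Diaz above Ivanov: 3 + 5 + 4 = 12.
Ballots ranking Ivanov above Diaz: 23 − 12 = 11.
Diaz wins the head-to-head 12–11.

Diaz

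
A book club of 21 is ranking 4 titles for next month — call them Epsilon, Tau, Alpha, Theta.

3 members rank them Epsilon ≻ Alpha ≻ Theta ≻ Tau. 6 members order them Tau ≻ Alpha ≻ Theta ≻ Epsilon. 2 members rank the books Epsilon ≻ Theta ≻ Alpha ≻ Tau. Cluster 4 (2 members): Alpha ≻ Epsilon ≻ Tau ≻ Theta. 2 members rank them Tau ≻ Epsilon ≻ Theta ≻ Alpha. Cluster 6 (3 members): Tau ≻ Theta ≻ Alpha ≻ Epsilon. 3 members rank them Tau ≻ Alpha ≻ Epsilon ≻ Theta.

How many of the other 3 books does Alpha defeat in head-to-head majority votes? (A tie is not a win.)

2

Alpha against each rival (21 members):
Alpha vs Epsilon: 14 to 7, Alpha.
Alpha vs Tau: 3+2+2 = 7 for Alpha, 14 for Tau — Tau by 14–7.
Alpha vs Theta: Alpha wins 14–7.
Alpha beats Epsilon, Theta; loses to Tau — 2 pairwise wins.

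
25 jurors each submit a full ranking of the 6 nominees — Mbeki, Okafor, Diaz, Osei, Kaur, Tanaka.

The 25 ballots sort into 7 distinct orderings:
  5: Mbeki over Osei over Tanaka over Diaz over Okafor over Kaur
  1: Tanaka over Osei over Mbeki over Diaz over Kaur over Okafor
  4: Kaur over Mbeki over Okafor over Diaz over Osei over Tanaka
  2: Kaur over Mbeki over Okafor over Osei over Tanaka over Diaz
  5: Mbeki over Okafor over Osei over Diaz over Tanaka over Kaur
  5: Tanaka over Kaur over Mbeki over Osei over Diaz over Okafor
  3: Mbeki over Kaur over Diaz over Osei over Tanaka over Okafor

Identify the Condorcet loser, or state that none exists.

Okafor

Pairwise majorities:
Mbeki vs Okafor: 25 to 0, Mbeki.
Mbeki vs Diaz: Mbeki preferred on 25 ballots; Mbeki wins 25–0.
Mbeki vs Osei: Mbeki preferred on 5+4+2+5+5+3 = 24 ballots; Mbeki wins 24–1.
Mbeki vs Kaur: Mbeki wins 14–11.
Mbeki vs Tanaka: Mbeki preferred on 5+4+2+5+3 = 19 ballots; Mbeki wins 19–6.
Okafor vs Diaz: 4+2+5 = 11 for Okafor, 14 for Diaz — Diaz by 14–11.
Okafor vs Osei: Okafor preferred on 4+2+5 = 11 ballots; Osei wins 14–11.
Okafor vs Kaur: 5+5 = 10 for Okafor, 15 for Kaur — Kaur by 15–10.
Okafor vs Tanaka: Okafor is ranked higher on 4+2+5 = 11 ballots, Tanaka on 14. Tanaka wins 14–11.
Diaz–Osei: Osei 18–7.
Diaz–Kaur: Kaur 14–11.
Diaz vs Tanaka: Diaz is ranked higher on 4+5+3 = 12 ballots, Tanaka on 13. Tanaka wins 13–12.
Osei–Kaur: Kaur 14–11.
Osei vs Tanaka: Osei is ranked higher on 5+4+2+5+3 = 19 ballots, Tanaka on 6. Osei wins 19–6.
Kaur vs Tanaka: 9 to 16, Tanaka.
Okafor is beaten in every head-to-head and is the Condorcet loser.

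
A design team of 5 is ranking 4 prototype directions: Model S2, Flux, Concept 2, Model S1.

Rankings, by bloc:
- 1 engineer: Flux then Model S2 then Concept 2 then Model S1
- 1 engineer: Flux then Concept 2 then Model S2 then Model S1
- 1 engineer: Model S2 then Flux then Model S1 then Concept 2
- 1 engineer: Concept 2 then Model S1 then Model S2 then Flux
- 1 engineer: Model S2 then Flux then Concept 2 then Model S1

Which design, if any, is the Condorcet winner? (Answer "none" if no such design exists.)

Head-to-head results (5 engineers):
Model S2 vs Flux: Model S2, 3–2.
Model S2 vs Concept 2: Model S2, 3–2.
Model S2 vs Model S1: Model S2, 4–1.
Flux vs Concept 2: Flux wins 4–1.
Flux vs Model S1: Flux, 4–1.
Concept 2–Model S1: Concept 2 4–1.
Model S2 wins every pairwise contest, so Model S2 is the Condorcet winner.

Model S2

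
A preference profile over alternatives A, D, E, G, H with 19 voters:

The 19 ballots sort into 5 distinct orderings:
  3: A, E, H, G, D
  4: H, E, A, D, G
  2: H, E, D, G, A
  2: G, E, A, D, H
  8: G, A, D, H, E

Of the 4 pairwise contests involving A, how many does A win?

3

A against each rival (19 voters):
A vs D: A, 17–2.
A vs E: 3+8 = 11 for A, 8 for E — A by 11–8.
A vs G: G, 12–7.
A vs H: A preferred on 3+2+8 = 13 ballots; A wins 13–6.
A beats D, E, H; loses to G — 3 pairwise wins.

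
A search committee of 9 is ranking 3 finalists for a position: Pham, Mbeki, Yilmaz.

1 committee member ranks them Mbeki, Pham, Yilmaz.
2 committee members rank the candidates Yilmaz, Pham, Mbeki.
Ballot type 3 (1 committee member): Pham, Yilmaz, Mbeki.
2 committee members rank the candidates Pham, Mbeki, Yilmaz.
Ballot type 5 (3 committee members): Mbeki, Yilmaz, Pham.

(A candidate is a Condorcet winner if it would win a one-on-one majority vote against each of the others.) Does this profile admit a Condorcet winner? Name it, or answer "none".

none

Head-to-head results (9 committee members):
Pham vs Mbeki: Pham preferred on 2+1+2 = 5 ballots; Pham wins 5–4.
Pham vs Yilmaz: 1+1+2 = 4 for Pham, 5 for Yilmaz — Yilmaz by 5–4.
Mbeki vs Yilmaz: Mbeki, 6–3.
Each candidate drops at least one matchup (Pham loses to Yilmaz; Mbeki loses to Pham; Yilmaz loses to Mbeki); the cycle Pham → Mbeki → Yilmaz → Pham rules out a Condorcet winner.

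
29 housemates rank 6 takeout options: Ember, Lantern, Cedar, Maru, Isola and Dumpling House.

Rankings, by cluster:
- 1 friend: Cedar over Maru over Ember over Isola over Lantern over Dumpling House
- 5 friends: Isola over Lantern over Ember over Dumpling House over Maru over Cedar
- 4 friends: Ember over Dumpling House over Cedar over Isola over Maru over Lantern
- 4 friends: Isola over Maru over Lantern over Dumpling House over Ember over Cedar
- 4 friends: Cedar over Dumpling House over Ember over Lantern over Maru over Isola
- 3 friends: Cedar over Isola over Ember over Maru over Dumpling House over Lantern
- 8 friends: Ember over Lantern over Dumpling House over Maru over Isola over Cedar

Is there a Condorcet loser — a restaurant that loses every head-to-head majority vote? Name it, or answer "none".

Head-to-head results (29 friends):
Ember vs Lantern: Ember is ranked higher on 1+4+4+3+8 = 20 ballots, Lantern on 9. Ember wins 20–9.
Ember vs Cedar: 21 to 8, Ember.
Ember vs Maru: 24 to 5, Ember.
Ember vs Isola: Ember preferred on 1+4+4+8 = 17 ballots; Ember wins 17–12.
Ember–Dumpling House: Ember 21–8.
Lantern vs Cedar: Lantern, 17–12.
Lantern–Maru: Lantern 17–12.
Lantern vs Isola: 4+8 = 12 for Lantern, 17 for Isola — Isola by 17–12.
Lantern vs Dumpling House: 18 to 11, Lantern.
Cedar–Maru: Maru 17–12.
Cedar vs Isola: Cedar is ranked higher on 1+4+4+3 = 12 ballots, Isola on 17. Isola wins 17–12.
Cedar vs Dumpling House: 1+4+3 = 8 for Cedar, 21 for Dumpling House — Dumpling House by 21–8.
Maru vs Isola: Isola, 16–13.
Maru vs Dumpling House: Maru is ranked higher on 1+4+3 = 8 ballots, Dumpling House on 21. Dumpling House wins 21–8.
Isola vs Dumpling House: 1+5+4+3 = 13 for Isola, 16 for Dumpling House — Dumpling House by 16–13.
Only Cedar has no wins; Cedar is the Condorcet loser.

Cedar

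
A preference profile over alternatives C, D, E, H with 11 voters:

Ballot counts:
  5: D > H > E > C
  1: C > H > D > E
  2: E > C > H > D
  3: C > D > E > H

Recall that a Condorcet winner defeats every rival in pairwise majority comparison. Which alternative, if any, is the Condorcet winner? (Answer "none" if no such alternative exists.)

Pairwise majorities:
C–D: C 6–5.
C–E: E 7–4.
C–H: C 6–5.
D vs E: D, 9–2.
D vs H: D wins 8–3.
E vs H: H wins 6–5.
Every alternative loses at least once (C loses to E; D loses to C; E loses to D; H loses to C). The majority relation contains the cycle C → D → E → C, so there is no Condorcet winner.

none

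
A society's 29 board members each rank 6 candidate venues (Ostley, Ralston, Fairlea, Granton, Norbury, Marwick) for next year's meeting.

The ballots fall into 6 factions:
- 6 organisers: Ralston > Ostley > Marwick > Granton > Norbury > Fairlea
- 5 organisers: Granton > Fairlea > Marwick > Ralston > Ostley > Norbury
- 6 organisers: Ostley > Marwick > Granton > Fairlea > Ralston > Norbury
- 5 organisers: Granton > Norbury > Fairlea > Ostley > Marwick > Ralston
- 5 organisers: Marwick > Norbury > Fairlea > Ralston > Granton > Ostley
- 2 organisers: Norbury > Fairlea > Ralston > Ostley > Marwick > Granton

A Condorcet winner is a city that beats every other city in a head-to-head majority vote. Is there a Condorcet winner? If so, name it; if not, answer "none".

Head-to-head results (29 organisers):
Ostley vs Ralston: Ostley is ranked higher on 6+5 = 11 ballots, Ralston on 18. Ralston wins 18–11.
Ostley vs Fairlea: 6+6 = 12 for Ostley, 17 for Fairlea — Fairlea by 17–12.
Ostley vs Granton: Ostley is ranked higher on 6+6+2 = 14 ballots, Granton on 15. Granton wins 15–14.
Ostley vs Norbury: 17 to 12, Ostley.
Ostley vs Marwick: 19 to 10, Ostley.
Ralston vs Fairlea: Ralston preferred on 6 ballots; Fairlea wins 23–6.
Ralston vs Granton: 13 to 16, Granton.
Ralston vs Norbury: Ralston is ranked higher on 6+5+6 = 17 ballots, Norbury on 12. Ralston wins 17–12.
Ralston vs Marwick: Ralston is ranked higher on 6+2 = 8 ballots, Marwick on 21. Marwick wins 21–8.
Fairlea vs Granton: Fairlea preferred on 5+2 = 7 ballots; Granton wins 22–7.
Fairlea vs Norbury: Fairlea is ranked higher on 5+6 = 11 ballots, Norbury on 18. Norbury wins 18–11.
Fairlea vs Marwick: Fairlea is ranked higher on 5+5+2 = 12 ballots, Marwick on 17. Marwick wins 17–12.
Granton vs Norbury: 6+5+6+5 = 22 for Granton, 7 for Norbury — Granton by 22–7.
Granton vs Marwick: 5+5 = 10 for Granton, 19 for Marwick — Marwick by 19–10.
Norbury vs Marwick: 5+2 = 7 for Norbury, 22 for Marwick — Marwick by 22–7.
Every city loses at least once (Ostley loses to Ralston; Ralston loses to Fairlea; Fairlea loses to Granton; Granton loses to Marwick; Norbury loses to Ostley; Marwick loses to Ostley). The majority relation contains the cycle Ostley beats Norbury beats Fairlea beats Ostley, so there is no Condorcet winner.

none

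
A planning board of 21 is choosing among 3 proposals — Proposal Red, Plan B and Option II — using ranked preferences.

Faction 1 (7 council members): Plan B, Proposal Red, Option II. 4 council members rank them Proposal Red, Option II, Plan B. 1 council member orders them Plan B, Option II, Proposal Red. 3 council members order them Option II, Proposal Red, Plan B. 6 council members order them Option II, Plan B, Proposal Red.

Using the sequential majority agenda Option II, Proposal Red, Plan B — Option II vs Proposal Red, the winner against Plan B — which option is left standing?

Plan B

Round 1: Option II vs Proposal Red — 10–11, Proposal Red advances.
Round 2: Proposal Red vs Plan B — 7–14, Plan B advances.
Plan B survives the agenda.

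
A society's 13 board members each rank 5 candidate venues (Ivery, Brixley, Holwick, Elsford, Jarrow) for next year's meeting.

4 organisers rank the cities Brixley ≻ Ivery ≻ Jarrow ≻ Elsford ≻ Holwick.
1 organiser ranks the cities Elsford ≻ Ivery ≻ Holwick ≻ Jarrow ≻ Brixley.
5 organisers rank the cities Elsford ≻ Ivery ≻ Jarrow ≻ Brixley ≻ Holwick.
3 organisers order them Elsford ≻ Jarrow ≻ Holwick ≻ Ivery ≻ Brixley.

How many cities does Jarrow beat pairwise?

Jarrow against each rival (13 organisers):
Jarrow vs Ivery: Ivery wins 10–3.
Jarrow vs Brixley: 1+5+3 = 9 for Jarrow, 4 for Brixley — Jarrow by 9–4.
Jarrow vs Holwick: 12 to 1, Jarrow.
Jarrow vs Elsford: 4 to 9, Elsford.
Jarrow beats Brixley, Holwick; loses to Ivery, Elsford — 2 pairwise wins.

2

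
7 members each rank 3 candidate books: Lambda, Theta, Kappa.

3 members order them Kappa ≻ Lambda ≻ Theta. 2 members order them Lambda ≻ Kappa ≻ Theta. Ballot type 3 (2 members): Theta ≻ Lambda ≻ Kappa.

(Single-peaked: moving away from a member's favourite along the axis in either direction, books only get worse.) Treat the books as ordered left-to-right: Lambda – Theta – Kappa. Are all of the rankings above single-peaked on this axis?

no

Axis positions: Lambda=1, Theta=2, Kappa=3.
Ballot type 1: ranking walks positions 3-1-2; Lambda is ranked above Theta even though Theta lies between Lambda and the peak Kappa on the axis — preferences dip and rise again. Not single-peaked.
Ballot type 2: ranking walks positions 1-3-2; Kappa is ranked above Theta even though Theta lies between Kappa and the peak Lambda on the axis — preferences dip and rise again. Not single-peaked.
Ballot type 3 (peak Theta at position 2): ranking walks positions 2-1-3, expanding outward from the peak — single-peaked.
Ballot type 1 violates single-peakedness, so the profile is not single-peaked on this axis.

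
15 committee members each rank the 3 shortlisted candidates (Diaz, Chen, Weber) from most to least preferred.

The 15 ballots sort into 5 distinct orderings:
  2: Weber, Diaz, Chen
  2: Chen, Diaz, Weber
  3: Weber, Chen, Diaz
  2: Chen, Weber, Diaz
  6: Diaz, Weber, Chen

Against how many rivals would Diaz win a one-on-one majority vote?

Diaz against each rival (15 committee members):
Diaz vs Chen: Diaz wins 8–7.
Diaz vs Weber: Diaz preferred on 2+6 = 8 ballots; Diaz wins 8–7.
Diaz beats Chen, Weber — 2 pairwise wins.

2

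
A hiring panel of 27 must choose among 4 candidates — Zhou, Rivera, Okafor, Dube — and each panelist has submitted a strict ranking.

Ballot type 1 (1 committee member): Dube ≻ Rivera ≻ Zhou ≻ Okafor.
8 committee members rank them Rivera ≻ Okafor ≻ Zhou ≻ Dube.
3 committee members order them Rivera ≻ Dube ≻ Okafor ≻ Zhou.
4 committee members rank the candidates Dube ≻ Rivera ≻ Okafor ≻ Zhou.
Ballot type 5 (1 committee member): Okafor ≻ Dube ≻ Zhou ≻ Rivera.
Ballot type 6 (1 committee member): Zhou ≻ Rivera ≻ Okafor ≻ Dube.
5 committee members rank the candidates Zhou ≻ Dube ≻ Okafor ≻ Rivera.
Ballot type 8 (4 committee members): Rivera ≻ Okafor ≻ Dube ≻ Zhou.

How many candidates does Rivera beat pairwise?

Rivera against each rival (27 committee members):
Rivera vs Zhou: 1+8+3+4+4 = 20 for Rivera, 7 for Zhou — Rivera by 20–7.
Rivera vs Okafor: Rivera preferred on 1+8+3+4+1+4 = 21 ballots; Rivera wins 21–6.
Rivera vs Dube: 16 to 11, Rivera.
Rivera beats Zhou, Okafor, Dube — 3 pairwise wins.

3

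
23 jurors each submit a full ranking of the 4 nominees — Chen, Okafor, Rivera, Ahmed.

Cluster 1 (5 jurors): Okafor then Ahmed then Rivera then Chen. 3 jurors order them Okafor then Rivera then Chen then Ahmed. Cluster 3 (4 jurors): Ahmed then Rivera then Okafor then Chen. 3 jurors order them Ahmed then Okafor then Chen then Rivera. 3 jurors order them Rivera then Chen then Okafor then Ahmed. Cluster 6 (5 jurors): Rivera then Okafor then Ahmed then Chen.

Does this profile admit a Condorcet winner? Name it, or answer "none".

Check each pair by majority over 23 ballots:
Chen–Okafor: Okafor 20–3.
Chen vs Rivera: Rivera, 20–3.
Chen vs Ahmed: Ahmed, 17–6.
Okafor vs Rivera: Rivera wins 12–11.
Okafor vs Ahmed: Okafor, 16–7.
Rivera vs Ahmed: Ahmed, 12–11.
Each nominee drops at least one matchup (Chen loses to Okafor; Okafor loses to Rivera; Rivera loses to Ahmed; Ahmed loses to Okafor); the cycle Okafor > Ahmed > Rivera > Okafor rules out a Condorcet winner.

none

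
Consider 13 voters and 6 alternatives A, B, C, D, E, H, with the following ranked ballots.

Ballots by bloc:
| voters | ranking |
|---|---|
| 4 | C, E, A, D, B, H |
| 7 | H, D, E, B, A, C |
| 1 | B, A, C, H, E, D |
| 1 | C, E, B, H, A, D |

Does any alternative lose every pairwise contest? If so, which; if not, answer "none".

Pairwise majorities:
A vs B: A is ranked higher on 4 ballots, B on 9. B wins 9–4.
A vs C: 7+1 = 8 for A, 5 for C — A by 8–5.
A vs D: D, 7–6.
A vs E: E, 12–1.
A vs H: 4+1 = 5 for A, 8 for H — H by 8–5.
B vs C: B is ranked higher on 7+1 = 8 ballots, C on 5. B wins 8–5.
B vs D: B is ranked higher on 1+1 = 2 ballots, D on 11. D wins 11–2.
B vs E: B preferred on 1 ballot; E wins 12–1.
B vs H: 4+1+1 = 6 for B, 7 for H — H by 7–6.
C vs D: D wins 7–6.
C vs E: C is ranked higher on 4+1+1 = 6 ballots, E on 7. E wins 7–6.
C vs H: 6 to 7, H.
D vs E: D wins 7–6.
D vs H: H wins 9–4.
E vs H: E preferred on 4+1 = 5 ballots; H wins 8–5.
C loses to every other alternative — it is the Condorcet loser.

C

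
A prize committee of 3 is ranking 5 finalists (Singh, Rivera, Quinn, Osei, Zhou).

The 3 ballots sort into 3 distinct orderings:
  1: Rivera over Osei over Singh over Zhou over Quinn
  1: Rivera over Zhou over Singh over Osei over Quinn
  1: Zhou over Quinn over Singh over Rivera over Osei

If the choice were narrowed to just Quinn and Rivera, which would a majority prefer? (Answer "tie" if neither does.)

Ballots ranking Quinn above Rivera: 1.
Ballots ranking Rivera above Quinn: 3 − 1 = 2.
Rivera wins the head-to-head 2–1.

Rivera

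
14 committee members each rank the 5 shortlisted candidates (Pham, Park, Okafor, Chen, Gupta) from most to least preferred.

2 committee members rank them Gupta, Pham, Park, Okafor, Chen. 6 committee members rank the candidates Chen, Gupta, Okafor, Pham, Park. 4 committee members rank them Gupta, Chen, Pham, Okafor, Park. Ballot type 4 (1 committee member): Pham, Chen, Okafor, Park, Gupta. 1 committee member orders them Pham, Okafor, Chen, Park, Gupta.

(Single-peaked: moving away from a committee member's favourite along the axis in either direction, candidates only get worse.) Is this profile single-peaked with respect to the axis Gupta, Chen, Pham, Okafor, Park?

no

Axis positions: Gupta=1, Chen=2, Pham=3, Okafor=4, Park=5.
Ballot type 1: ranking walks positions 1-3-5-4-2; Pham is ranked above Chen even though Chen lies between Pham and the peak Gupta on the axis — preferences dip and rise again. Not single-peaked.
Ballot type 2: ranking walks positions 2-1-4-3-5; Okafor is ranked above Pham even though Pham lies between Okafor and the peak Chen on the axis — preferences dip and rise again. Not single-peaked.
Ballot type 3 (peak Gupta at position 1): ranking walks positions 1-2-3-4-5, expanding outward from the peak — single-peaked.
Ballot type 4 (peak Pham at position 3): ranking walks positions 3-2-4-5-1, expanding outward from the peak — single-peaked.
Ballot type 5 (peak Pham at position 3): ranking walks positions 3-4-2-5-1, expanding outward from the peak — single-peaked.
Ballot type 1 violates single-peakedness, so the profile is not single-peaked on this axis.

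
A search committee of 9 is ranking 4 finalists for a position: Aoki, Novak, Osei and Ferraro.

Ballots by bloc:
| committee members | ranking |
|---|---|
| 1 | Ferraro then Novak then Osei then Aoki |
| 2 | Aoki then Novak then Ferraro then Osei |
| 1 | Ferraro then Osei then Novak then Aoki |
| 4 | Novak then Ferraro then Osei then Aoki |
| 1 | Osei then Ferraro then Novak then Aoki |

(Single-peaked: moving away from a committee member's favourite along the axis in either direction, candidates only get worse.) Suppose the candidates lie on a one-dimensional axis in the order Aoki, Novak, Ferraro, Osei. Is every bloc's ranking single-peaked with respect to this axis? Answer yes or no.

yes

Axis positions: Aoki=1, Novak=2, Ferraro=3, Osei=4.
Bloc 1 (peak Ferraro at position 3): ranking walks positions 3-2-4-1, expanding outward from the peak — single-peaked.
Bloc 2 (peak Aoki at position 1): ranking walks positions 1-2-3-4, expanding outward from the peak — single-peaked.
Bloc 3 (peak Ferraro at position 3): ranking walks positions 3-4-2-1, expanding outward from the peak — single-peaked.
Bloc 4 (peak Novak at position 2): ranking walks positions 2-3-4-1, expanding outward from the peak — single-peaked.
Bloc 5 (peak Osei at position 4): ranking walks positions 4-3-2-1, expanding outward from the peak — single-peaked.
Every ranking is single-peaked on this axis.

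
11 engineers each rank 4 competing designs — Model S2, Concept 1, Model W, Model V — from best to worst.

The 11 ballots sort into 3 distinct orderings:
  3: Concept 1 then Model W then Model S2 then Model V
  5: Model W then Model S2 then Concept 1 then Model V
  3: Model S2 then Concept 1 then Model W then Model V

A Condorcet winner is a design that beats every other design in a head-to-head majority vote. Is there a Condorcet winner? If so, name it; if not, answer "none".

none

Check each pair by majority over 11 ballots:
Model S2 vs Concept 1: Model S2 is ranked higher on 5+3 = 8 ballots, Concept 1 on 3. Model S2 wins 8–3.
Model S2 vs Model W: Model S2 preferred on 3 ballots; Model W wins 8–3.
Model S2 vs Model V: Model S2 is ranked higher on 3+5+3 = 11 ballots, Model V on 0. Model S2 wins 11–0.
Concept 1 vs Model W: Concept 1 preferred on 3+3 = 6 ballots; Concept 1 wins 6–5.
Concept 1 vs Model V: Concept 1 is ranked higher on 3+5+3 = 11 ballots, Model V on 0. Concept 1 wins 11–0.
Model W vs Model V: 11 to 0, Model W.
Each design drops at least one matchup (Model S2 loses to Model W; Concept 1 loses to Model S2; Model W loses to Concept 1; Model V loses to Model S2); the cycle Model S2 > Concept 1 > Model W > Model S2 rules out a Condorcet winner.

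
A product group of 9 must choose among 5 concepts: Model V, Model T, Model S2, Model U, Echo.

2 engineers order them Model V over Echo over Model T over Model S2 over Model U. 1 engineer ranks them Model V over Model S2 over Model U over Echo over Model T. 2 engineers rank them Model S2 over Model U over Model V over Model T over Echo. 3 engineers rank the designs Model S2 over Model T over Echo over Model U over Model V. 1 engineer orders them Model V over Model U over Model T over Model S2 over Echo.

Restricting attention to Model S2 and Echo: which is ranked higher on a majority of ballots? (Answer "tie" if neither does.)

Model S2

Ballots ranking Model S2 above Echo: 1 + 2 + 3 + 1 = 7.
Ballots ranking Echo above Model S2: 9 − 7 = 2.
Model S2 wins the head-to-head 7–2.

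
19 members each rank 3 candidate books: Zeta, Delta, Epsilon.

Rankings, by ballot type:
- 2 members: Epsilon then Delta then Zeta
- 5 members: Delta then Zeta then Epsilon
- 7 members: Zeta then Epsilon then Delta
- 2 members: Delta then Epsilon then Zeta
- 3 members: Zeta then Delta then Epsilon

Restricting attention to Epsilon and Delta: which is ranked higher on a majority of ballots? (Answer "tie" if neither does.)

Ballots ranking Epsilon above Delta: 2 + 7 = 9.
Ballots ranking Delta above Epsilon: 19 − 9 = 10.
Delta wins the head-to-head 10–9.

Delta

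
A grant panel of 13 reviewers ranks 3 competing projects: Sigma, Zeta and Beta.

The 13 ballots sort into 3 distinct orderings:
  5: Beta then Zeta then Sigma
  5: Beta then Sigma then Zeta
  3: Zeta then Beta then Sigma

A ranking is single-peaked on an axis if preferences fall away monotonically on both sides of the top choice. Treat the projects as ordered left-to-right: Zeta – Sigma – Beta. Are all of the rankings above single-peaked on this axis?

Axis positions: Zeta=1, Sigma=2, Beta=3.
Bloc 1: ranking walks positions 3-1-2; Zeta is ranked above Sigma even though Sigma lies between Zeta and the peak Beta on the axis — preferences dip and rise again. Not single-peaked.
Bloc 2 (peak Beta at position 3): ranking walks positions 3-2-1, expanding outward from the peak — single-peaked.
Bloc 3: ranking walks positions 1-3-2; Beta is ranked above Sigma even though Sigma lies between Beta and the peak Zeta on the axis — preferences dip and rise again. Not single-peaked.
Bloc 1 violates single-peakedness, so the profile is not single-peaked on this axis.

no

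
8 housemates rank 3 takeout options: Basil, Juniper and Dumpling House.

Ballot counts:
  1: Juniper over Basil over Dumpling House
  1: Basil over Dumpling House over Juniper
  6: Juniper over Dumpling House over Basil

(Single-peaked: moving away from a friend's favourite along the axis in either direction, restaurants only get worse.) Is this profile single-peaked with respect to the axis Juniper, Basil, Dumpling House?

Axis positions: Juniper=1, Basil=2, Dumpling House=3.
Bloc 1 (peak Juniper at position 1): ranking walks positions 1-2-3, expanding outward from the peak — single-peaked.
Bloc 2 (peak Basil at position 2): ranking walks positions 2-3-1, expanding outward from the peak — single-peaked.
Bloc 3: ranking walks positions 1-3-2; Dumpling House is ranked above Basil even though Basil lies between Dumpling House and the peak Juniper on the axis — preferences dip and rise again. Not single-peaked.
Bloc 3 violates single-peakedness, so the profile is not single-peaked on this axis.

no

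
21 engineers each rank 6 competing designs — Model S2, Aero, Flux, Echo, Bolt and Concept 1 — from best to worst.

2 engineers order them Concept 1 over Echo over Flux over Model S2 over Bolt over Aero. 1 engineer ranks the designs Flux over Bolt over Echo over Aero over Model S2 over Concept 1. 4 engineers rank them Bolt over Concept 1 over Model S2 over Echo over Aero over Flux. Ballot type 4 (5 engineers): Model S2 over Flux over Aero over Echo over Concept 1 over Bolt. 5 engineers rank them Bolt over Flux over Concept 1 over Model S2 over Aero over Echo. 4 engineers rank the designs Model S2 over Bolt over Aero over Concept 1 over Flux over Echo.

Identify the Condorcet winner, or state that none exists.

none

Head-to-head results (21 engineers):
Model S2 vs Aero: 2+4+5+5+4 = 20 for Model S2, 1 for Aero — Model S2 by 20–1.
Model S2 vs Flux: 13 to 8, Model S2.
Model S2 vs Echo: Model S2 preferred on 4+5+5+4 = 18 ballots; Model S2 wins 18–3.
Model S2 vs Bolt: Model S2 is ranked higher on 2+5+4 = 11 ballots, Bolt on 10. Model S2 wins 11–10.
Model S2 vs Concept 1: 1+5+4 = 10 for Model S2, 11 for Concept 1 — Concept 1 by 11–10.
Aero vs Flux: 4+4 = 8 for Aero, 13 for Flux — Flux by 13–8.
Aero vs Echo: Aero is ranked higher on 5+5+4 = 14 ballots, Echo on 7. Aero wins 14–7.
Aero vs Bolt: Aero preferred on 5 ballots; Bolt wins 16–5.
Aero vs Concept 1: Aero is ranked higher on 1+5+4 = 10 ballots, Concept 1 on 11. Concept 1 wins 11–10.
Flux vs Echo: 1+5+5+4 = 15 for Flux, 6 for Echo — Flux by 15–6.
Flux vs Bolt: Flux preferred on 2+1+5 = 8 ballots; Bolt wins 13–8.
Flux vs Concept 1: Flux is ranked higher on 1+5+5 = 11 ballots, Concept 1 on 10. Flux wins 11–10.
Echo vs Bolt: Echo preferred on 2+5 = 7 ballots; Bolt wins 14–7.
Echo vs Concept 1: 1+5 = 6 for Echo, 15 for Concept 1 — Concept 1 by 15–6.
Bolt vs Concept 1: 14 to 7, Bolt.
No design is unbeaten: Model S2 loses to Concept 1; Aero loses to Model S2; Flux loses to Model S2; Echo loses to Model S2; Bolt loses to Model S2; Concept 1 loses to Flux. In particular Model S2 > Flux > Concept 1 > Model S2 is a majority cycle — no Condorcet winner exists.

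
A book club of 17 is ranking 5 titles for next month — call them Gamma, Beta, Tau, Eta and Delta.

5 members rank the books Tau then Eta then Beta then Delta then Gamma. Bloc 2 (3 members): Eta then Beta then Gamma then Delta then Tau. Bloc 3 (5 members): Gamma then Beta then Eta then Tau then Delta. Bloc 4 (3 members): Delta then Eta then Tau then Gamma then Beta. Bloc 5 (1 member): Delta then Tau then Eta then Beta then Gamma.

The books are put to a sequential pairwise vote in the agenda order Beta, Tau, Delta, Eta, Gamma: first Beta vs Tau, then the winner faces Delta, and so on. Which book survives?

Eta

Round 1: Beta vs Tau — 8–9, Tau advances.
Round 2: Tau vs Delta — 10–7, Tau advances.
Round 3: Tau vs Eta — 6–11, Eta advances.
Round 4: Eta vs Gamma — 12–5, Eta advances.
Eta survives the agenda.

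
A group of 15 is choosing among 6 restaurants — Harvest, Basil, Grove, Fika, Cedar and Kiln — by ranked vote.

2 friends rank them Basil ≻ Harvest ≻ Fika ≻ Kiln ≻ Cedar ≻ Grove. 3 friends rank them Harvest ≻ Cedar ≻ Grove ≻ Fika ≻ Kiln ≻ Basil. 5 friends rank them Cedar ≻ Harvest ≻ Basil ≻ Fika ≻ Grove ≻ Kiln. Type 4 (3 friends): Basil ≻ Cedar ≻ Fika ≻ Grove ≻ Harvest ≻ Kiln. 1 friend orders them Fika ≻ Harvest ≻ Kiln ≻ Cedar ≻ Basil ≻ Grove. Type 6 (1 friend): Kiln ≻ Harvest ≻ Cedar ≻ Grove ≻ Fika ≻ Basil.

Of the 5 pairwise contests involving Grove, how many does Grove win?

Grove against each rival (15 friends):
Grove vs Harvest: Harvest wins 12–3.
Grove vs Basil: 3+1 = 4 for Grove, 11 for Basil — Basil by 11–4.
Grove vs Fika: Fika wins 11–4.
Grove vs Cedar: 0 to 15, Cedar.
Grove–Kiln: Grove 11–4.
Grove beats Kiln; loses to Harvest, Basil, Fika, Cedar — 1 pairwise win.

1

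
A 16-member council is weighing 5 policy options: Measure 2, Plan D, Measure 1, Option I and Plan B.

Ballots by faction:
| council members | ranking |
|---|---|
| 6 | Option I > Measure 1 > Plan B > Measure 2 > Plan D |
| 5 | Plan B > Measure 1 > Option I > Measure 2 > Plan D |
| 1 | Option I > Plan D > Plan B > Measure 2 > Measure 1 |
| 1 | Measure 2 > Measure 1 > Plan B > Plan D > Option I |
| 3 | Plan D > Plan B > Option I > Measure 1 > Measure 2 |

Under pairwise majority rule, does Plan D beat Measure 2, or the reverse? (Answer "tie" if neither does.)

Measure 2

Ballots ranking Plan D above Measure 2: 1 + 3 = 4.
Ballots ranking Measure 2 above Plan D: 16 − 4 = 12.
Measure 2 wins the head-to-head 12–4.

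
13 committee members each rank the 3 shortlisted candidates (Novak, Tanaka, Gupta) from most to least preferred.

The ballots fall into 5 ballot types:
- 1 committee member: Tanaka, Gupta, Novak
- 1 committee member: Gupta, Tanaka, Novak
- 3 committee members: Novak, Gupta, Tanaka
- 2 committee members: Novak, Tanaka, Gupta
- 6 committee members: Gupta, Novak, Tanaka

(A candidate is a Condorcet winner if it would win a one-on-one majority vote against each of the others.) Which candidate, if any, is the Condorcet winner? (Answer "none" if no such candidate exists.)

Gupta

Pairwise majorities:
Novak vs Tanaka: Novak is ranked higher on 3+2+6 = 11 ballots, Tanaka on 2. Novak wins 11–2.
Novak vs Gupta: Novak preferred on 3+2 = 5 ballots; Gupta wins 8–5.
Tanaka vs Gupta: Tanaka is ranked higher on 1+2 = 3 ballots, Gupta on 10. Gupta wins 10–3.
Gupta beats each of Novak, Tanaka — Gupta is the Condorcet winner.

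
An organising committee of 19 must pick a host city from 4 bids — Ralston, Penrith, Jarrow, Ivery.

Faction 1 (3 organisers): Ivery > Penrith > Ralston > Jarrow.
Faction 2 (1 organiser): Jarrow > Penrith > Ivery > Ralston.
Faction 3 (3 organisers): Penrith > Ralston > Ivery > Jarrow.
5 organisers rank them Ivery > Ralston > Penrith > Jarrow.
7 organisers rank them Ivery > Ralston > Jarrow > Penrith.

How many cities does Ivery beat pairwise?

Ivery against each rival (19 organisers):
Ivery vs Ralston: Ivery preferred on 3+1+5+7 = 16 ballots; Ivery wins 16–3.
Ivery vs Penrith: Ivery is ranked higher on 3+5+7 = 15 ballots, Penrith on 4. Ivery wins 15–4.
Ivery vs Jarrow: 3+3+5+7 = 18 for Ivery, 1 for Jarrow — Ivery by 18–1.
Ivery beats Ralston, Penrith, Jarrow — 3 pairwise wins.

3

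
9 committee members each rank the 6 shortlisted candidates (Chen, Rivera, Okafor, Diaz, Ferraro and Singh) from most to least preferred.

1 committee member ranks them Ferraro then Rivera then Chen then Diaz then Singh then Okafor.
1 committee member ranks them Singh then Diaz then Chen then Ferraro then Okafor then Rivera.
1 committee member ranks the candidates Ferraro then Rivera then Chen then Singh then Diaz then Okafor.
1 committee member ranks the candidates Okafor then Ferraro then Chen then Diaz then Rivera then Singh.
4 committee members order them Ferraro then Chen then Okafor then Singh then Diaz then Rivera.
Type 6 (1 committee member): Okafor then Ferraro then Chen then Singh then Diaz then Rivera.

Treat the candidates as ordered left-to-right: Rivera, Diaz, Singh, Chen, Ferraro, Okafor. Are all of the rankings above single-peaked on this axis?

no

Axis positions: Rivera=1, Diaz=2, Singh=3, Chen=4, Ferraro=5, Okafor=6.
Type 1: ranking walks positions 5-1-4-2-3-6; Rivera is ranked above Chen even though Chen lies between Rivera and the peak Ferraro on the axis — preferences dip and rise again. Not single-peaked.
Type 2 (peak Singh at position 3): ranking walks positions 3-2-4-5-6-1, expanding outward from the peak — single-peaked.
Type 3: ranking walks positions 5-1-4-3-2-6; Rivera is ranked above Chen even though Chen lies between Rivera and the peak Ferraro on the axis — preferences dip and rise again. Not single-peaked.
Type 4: ranking walks positions 6-5-4-2-1-3; Diaz is ranked above Singh even though Singh lies between Diaz and the peak Okafor on the axis — preferences dip and rise again. Not single-peaked.
Type 5 (peak Ferraro at position 5): ranking walks positions 5-4-6-3-2-1, expanding outward from the peak — single-peaked.
Type 6 (peak Okafor at position 6): ranking walks positions 6-5-4-3-2-1, expanding outward from the peak — single-peaked.
Type 1 violates single-peakedness, so the profile is not single-peaked on this axis.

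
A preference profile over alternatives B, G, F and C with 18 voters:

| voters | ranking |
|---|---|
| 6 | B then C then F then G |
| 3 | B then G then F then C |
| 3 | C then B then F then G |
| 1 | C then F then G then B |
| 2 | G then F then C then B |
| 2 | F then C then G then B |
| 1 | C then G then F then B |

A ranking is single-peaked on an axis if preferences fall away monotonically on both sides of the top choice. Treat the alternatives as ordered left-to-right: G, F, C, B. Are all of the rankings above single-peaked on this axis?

Axis positions: G=1, F=2, C=3, B=4.
Faction 1 (peak B at position 4): ranking walks positions 4-3-2-1, expanding outward from the peak — single-peaked.
Faction 2: ranking walks positions 4-1-2-3; G is ranked above C even though C lies between G and the peak B on the axis — preferences dip and rise again. Not single-peaked.
Faction 3 (peak C at position 3): ranking walks positions 3-4-2-1, expanding outward from the peak — single-peaked.
Faction 4 (peak C at position 3): ranking walks positions 3-2-1-4, expanding outward from the peak — single-peaked.
Faction 5 (peak G at position 1): ranking walks positions 1-2-3-4, expanding outward from the peak — single-peaked.
Faction 6 (peak F at position 2): ranking walks positions 2-3-1-4, expanding outward from the peak — single-peaked.
Faction 7: ranking walks positions 3-1-2-4; G is ranked above F even though F lies between G and the peak C on the axis — preferences dip and rise again. Not single-peaked.
Faction 2 violates single-peakedness, so the profile is not single-peaked on this axis.

no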